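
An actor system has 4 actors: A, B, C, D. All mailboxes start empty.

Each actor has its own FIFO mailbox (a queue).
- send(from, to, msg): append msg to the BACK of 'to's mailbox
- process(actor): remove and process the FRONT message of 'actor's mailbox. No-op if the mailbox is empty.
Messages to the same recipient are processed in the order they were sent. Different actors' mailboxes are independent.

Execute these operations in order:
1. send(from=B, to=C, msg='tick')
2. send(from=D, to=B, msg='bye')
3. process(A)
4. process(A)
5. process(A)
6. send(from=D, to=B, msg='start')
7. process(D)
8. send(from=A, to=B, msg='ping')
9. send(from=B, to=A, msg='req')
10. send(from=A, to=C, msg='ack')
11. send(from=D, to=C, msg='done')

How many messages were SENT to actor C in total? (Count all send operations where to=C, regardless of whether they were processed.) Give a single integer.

After 1 (send(from=B, to=C, msg='tick')): A:[] B:[] C:[tick] D:[]
After 2 (send(from=D, to=B, msg='bye')): A:[] B:[bye] C:[tick] D:[]
After 3 (process(A)): A:[] B:[bye] C:[tick] D:[]
After 4 (process(A)): A:[] B:[bye] C:[tick] D:[]
After 5 (process(A)): A:[] B:[bye] C:[tick] D:[]
After 6 (send(from=D, to=B, msg='start')): A:[] B:[bye,start] C:[tick] D:[]
After 7 (process(D)): A:[] B:[bye,start] C:[tick] D:[]
After 8 (send(from=A, to=B, msg='ping')): A:[] B:[bye,start,ping] C:[tick] D:[]
After 9 (send(from=B, to=A, msg='req')): A:[req] B:[bye,start,ping] C:[tick] D:[]
After 10 (send(from=A, to=C, msg='ack')): A:[req] B:[bye,start,ping] C:[tick,ack] D:[]
After 11 (send(from=D, to=C, msg='done')): A:[req] B:[bye,start,ping] C:[tick,ack,done] D:[]

Answer: 3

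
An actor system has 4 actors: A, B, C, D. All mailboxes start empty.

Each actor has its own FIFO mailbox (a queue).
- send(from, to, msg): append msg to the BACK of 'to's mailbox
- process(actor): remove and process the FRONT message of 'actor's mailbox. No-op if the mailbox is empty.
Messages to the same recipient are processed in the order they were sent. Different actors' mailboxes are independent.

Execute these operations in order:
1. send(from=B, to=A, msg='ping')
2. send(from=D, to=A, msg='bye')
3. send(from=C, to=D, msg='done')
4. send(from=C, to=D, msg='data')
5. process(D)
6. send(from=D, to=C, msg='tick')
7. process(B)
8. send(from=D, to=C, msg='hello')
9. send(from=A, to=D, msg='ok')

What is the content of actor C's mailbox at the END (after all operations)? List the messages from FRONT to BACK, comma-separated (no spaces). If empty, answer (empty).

After 1 (send(from=B, to=A, msg='ping')): A:[ping] B:[] C:[] D:[]
After 2 (send(from=D, to=A, msg='bye')): A:[ping,bye] B:[] C:[] D:[]
After 3 (send(from=C, to=D, msg='done')): A:[ping,bye] B:[] C:[] D:[done]
After 4 (send(from=C, to=D, msg='data')): A:[ping,bye] B:[] C:[] D:[done,data]
After 5 (process(D)): A:[ping,bye] B:[] C:[] D:[data]
After 6 (send(from=D, to=C, msg='tick')): A:[ping,bye] B:[] C:[tick] D:[data]
After 7 (process(B)): A:[ping,bye] B:[] C:[tick] D:[data]
After 8 (send(from=D, to=C, msg='hello')): A:[ping,bye] B:[] C:[tick,hello] D:[data]
After 9 (send(from=A, to=D, msg='ok')): A:[ping,bye] B:[] C:[tick,hello] D:[data,ok]

Answer: tick,hello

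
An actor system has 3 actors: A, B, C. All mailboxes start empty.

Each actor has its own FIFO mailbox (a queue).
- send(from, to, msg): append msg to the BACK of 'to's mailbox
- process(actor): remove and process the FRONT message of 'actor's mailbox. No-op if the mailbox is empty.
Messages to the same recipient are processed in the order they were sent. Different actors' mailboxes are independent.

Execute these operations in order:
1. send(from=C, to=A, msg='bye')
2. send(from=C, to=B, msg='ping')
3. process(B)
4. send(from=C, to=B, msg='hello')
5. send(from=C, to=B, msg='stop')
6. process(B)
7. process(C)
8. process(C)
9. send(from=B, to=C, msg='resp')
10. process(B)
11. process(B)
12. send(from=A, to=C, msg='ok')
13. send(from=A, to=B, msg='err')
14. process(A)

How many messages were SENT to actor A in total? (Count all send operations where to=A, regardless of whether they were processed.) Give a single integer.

After 1 (send(from=C, to=A, msg='bye')): A:[bye] B:[] C:[]
After 2 (send(from=C, to=B, msg='ping')): A:[bye] B:[ping] C:[]
After 3 (process(B)): A:[bye] B:[] C:[]
After 4 (send(from=C, to=B, msg='hello')): A:[bye] B:[hello] C:[]
After 5 (send(from=C, to=B, msg='stop')): A:[bye] B:[hello,stop] C:[]
After 6 (process(B)): A:[bye] B:[stop] C:[]
After 7 (process(C)): A:[bye] B:[stop] C:[]
After 8 (process(C)): A:[bye] B:[stop] C:[]
After 9 (send(from=B, to=C, msg='resp')): A:[bye] B:[stop] C:[resp]
After 10 (process(B)): A:[bye] B:[] C:[resp]
After 11 (process(B)): A:[bye] B:[] C:[resp]
After 12 (send(from=A, to=C, msg='ok')): A:[bye] B:[] C:[resp,ok]
After 13 (send(from=A, to=B, msg='err')): A:[bye] B:[err] C:[resp,ok]
After 14 (process(A)): A:[] B:[err] C:[resp,ok]

Answer: 1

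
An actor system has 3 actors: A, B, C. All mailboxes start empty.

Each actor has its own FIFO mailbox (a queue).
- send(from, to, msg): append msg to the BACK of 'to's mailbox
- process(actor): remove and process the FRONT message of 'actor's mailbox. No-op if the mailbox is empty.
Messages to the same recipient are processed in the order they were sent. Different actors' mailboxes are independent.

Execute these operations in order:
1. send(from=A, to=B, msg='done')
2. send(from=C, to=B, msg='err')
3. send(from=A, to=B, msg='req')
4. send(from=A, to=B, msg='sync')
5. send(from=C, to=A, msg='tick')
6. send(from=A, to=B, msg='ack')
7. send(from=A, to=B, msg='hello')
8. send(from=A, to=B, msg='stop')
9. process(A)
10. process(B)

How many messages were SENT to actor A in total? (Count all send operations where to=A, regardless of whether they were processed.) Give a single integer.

After 1 (send(from=A, to=B, msg='done')): A:[] B:[done] C:[]
After 2 (send(from=C, to=B, msg='err')): A:[] B:[done,err] C:[]
After 3 (send(from=A, to=B, msg='req')): A:[] B:[done,err,req] C:[]
After 4 (send(from=A, to=B, msg='sync')): A:[] B:[done,err,req,sync] C:[]
After 5 (send(from=C, to=A, msg='tick')): A:[tick] B:[done,err,req,sync] C:[]
After 6 (send(from=A, to=B, msg='ack')): A:[tick] B:[done,err,req,sync,ack] C:[]
After 7 (send(from=A, to=B, msg='hello')): A:[tick] B:[done,err,req,sync,ack,hello] C:[]
After 8 (send(from=A, to=B, msg='stop')): A:[tick] B:[done,err,req,sync,ack,hello,stop] C:[]
After 9 (process(A)): A:[] B:[done,err,req,sync,ack,hello,stop] C:[]
After 10 (process(B)): A:[] B:[err,req,sync,ack,hello,stop] C:[]

Answer: 1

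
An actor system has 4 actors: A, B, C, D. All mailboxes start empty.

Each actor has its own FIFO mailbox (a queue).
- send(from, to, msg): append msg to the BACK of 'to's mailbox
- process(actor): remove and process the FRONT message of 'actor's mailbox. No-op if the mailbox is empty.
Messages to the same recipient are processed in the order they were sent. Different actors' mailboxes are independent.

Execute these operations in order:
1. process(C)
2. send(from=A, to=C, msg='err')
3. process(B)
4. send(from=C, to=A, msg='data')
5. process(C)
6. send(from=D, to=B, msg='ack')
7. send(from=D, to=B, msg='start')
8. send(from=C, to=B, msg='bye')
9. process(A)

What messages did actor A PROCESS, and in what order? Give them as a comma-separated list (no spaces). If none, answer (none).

After 1 (process(C)): A:[] B:[] C:[] D:[]
After 2 (send(from=A, to=C, msg='err')): A:[] B:[] C:[err] D:[]
After 3 (process(B)): A:[] B:[] C:[err] D:[]
After 4 (send(from=C, to=A, msg='data')): A:[data] B:[] C:[err] D:[]
After 5 (process(C)): A:[data] B:[] C:[] D:[]
After 6 (send(from=D, to=B, msg='ack')): A:[data] B:[ack] C:[] D:[]
After 7 (send(from=D, to=B, msg='start')): A:[data] B:[ack,start] C:[] D:[]
After 8 (send(from=C, to=B, msg='bye')): A:[data] B:[ack,start,bye] C:[] D:[]
After 9 (process(A)): A:[] B:[ack,start,bye] C:[] D:[]

Answer: data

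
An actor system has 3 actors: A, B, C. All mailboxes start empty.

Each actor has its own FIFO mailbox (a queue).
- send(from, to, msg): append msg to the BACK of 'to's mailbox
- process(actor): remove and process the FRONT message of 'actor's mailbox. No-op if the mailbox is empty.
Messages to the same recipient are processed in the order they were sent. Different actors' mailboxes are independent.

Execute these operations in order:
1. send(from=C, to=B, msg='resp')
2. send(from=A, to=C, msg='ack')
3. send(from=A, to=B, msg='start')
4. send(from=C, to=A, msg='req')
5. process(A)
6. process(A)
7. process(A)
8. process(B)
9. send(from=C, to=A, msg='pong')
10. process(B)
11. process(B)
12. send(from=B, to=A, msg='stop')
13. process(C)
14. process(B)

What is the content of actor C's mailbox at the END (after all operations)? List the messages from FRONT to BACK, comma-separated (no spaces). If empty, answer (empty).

After 1 (send(from=C, to=B, msg='resp')): A:[] B:[resp] C:[]
After 2 (send(from=A, to=C, msg='ack')): A:[] B:[resp] C:[ack]
After 3 (send(from=A, to=B, msg='start')): A:[] B:[resp,start] C:[ack]
After 4 (send(from=C, to=A, msg='req')): A:[req] B:[resp,start] C:[ack]
After 5 (process(A)): A:[] B:[resp,start] C:[ack]
After 6 (process(A)): A:[] B:[resp,start] C:[ack]
After 7 (process(A)): A:[] B:[resp,start] C:[ack]
After 8 (process(B)): A:[] B:[start] C:[ack]
After 9 (send(from=C, to=A, msg='pong')): A:[pong] B:[start] C:[ack]
After 10 (process(B)): A:[pong] B:[] C:[ack]
After 11 (process(B)): A:[pong] B:[] C:[ack]
After 12 (send(from=B, to=A, msg='stop')): A:[pong,stop] B:[] C:[ack]
After 13 (process(C)): A:[pong,stop] B:[] C:[]
After 14 (process(B)): A:[pong,stop] B:[] C:[]

Answer: (empty)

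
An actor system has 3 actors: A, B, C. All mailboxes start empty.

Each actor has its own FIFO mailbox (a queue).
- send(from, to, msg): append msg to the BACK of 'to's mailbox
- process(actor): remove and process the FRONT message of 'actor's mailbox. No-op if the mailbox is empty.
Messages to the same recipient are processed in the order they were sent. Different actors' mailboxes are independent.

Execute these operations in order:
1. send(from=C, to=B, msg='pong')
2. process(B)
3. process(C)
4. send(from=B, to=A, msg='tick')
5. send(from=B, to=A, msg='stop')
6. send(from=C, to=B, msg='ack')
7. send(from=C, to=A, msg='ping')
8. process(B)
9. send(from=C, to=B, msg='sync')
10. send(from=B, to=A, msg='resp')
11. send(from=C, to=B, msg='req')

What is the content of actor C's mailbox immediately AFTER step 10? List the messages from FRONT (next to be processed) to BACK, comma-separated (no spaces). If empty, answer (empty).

After 1 (send(from=C, to=B, msg='pong')): A:[] B:[pong] C:[]
After 2 (process(B)): A:[] B:[] C:[]
After 3 (process(C)): A:[] B:[] C:[]
After 4 (send(from=B, to=A, msg='tick')): A:[tick] B:[] C:[]
After 5 (send(from=B, to=A, msg='stop')): A:[tick,stop] B:[] C:[]
After 6 (send(from=C, to=B, msg='ack')): A:[tick,stop] B:[ack] C:[]
After 7 (send(from=C, to=A, msg='ping')): A:[tick,stop,ping] B:[ack] C:[]
After 8 (process(B)): A:[tick,stop,ping] B:[] C:[]
After 9 (send(from=C, to=B, msg='sync')): A:[tick,stop,ping] B:[sync] C:[]
After 10 (send(from=B, to=A, msg='resp')): A:[tick,stop,ping,resp] B:[sync] C:[]

(empty)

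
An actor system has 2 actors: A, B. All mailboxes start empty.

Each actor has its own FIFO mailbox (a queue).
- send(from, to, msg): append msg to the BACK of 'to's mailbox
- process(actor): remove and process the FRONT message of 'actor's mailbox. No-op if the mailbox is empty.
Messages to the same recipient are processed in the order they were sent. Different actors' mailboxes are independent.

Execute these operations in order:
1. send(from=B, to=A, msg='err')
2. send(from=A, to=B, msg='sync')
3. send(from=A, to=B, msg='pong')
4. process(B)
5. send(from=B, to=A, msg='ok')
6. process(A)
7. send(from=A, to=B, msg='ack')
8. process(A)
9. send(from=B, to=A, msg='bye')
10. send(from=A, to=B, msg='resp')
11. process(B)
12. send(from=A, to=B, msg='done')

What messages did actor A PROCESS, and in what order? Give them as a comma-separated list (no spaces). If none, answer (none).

After 1 (send(from=B, to=A, msg='err')): A:[err] B:[]
After 2 (send(from=A, to=B, msg='sync')): A:[err] B:[sync]
After 3 (send(from=A, to=B, msg='pong')): A:[err] B:[sync,pong]
After 4 (process(B)): A:[err] B:[pong]
After 5 (send(from=B, to=A, msg='ok')): A:[err,ok] B:[pong]
After 6 (process(A)): A:[ok] B:[pong]
After 7 (send(from=A, to=B, msg='ack')): A:[ok] B:[pong,ack]
After 8 (process(A)): A:[] B:[pong,ack]
After 9 (send(from=B, to=A, msg='bye')): A:[bye] B:[pong,ack]
After 10 (send(from=A, to=B, msg='resp')): A:[bye] B:[pong,ack,resp]
After 11 (process(B)): A:[bye] B:[ack,resp]
After 12 (send(from=A, to=B, msg='done')): A:[bye] B:[ack,resp,done]

Answer: err,ok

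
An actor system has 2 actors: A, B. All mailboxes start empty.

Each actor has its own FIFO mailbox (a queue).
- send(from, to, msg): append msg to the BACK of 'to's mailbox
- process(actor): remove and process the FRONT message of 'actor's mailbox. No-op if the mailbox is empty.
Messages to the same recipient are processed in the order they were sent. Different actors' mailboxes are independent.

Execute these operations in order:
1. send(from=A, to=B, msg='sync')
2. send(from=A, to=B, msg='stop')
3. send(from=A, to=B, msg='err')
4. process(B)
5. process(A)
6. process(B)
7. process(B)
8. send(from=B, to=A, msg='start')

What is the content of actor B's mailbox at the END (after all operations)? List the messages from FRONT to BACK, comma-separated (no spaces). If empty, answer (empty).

Answer: (empty)

Derivation:
After 1 (send(from=A, to=B, msg='sync')): A:[] B:[sync]
After 2 (send(from=A, to=B, msg='stop')): A:[] B:[sync,stop]
After 3 (send(from=A, to=B, msg='err')): A:[] B:[sync,stop,err]
After 4 (process(B)): A:[] B:[stop,err]
After 5 (process(A)): A:[] B:[stop,err]
After 6 (process(B)): A:[] B:[err]
After 7 (process(B)): A:[] B:[]
After 8 (send(from=B, to=A, msg='start')): A:[start] B:[]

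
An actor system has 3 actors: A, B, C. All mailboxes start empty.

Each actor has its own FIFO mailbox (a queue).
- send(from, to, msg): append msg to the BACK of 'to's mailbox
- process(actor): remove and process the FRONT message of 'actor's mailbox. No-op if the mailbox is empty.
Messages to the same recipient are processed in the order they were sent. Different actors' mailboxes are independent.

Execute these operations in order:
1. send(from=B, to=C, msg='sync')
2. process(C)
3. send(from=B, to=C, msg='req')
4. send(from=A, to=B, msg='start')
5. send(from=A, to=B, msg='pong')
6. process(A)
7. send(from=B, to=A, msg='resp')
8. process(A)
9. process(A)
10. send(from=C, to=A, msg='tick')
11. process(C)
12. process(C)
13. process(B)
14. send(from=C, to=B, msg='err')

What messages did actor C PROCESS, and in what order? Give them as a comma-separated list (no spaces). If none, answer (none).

Answer: sync,req

Derivation:
After 1 (send(from=B, to=C, msg='sync')): A:[] B:[] C:[sync]
After 2 (process(C)): A:[] B:[] C:[]
After 3 (send(from=B, to=C, msg='req')): A:[] B:[] C:[req]
After 4 (send(from=A, to=B, msg='start')): A:[] B:[start] C:[req]
After 5 (send(from=A, to=B, msg='pong')): A:[] B:[start,pong] C:[req]
After 6 (process(A)): A:[] B:[start,pong] C:[req]
After 7 (send(from=B, to=A, msg='resp')): A:[resp] B:[start,pong] C:[req]
After 8 (process(A)): A:[] B:[start,pong] C:[req]
After 9 (process(A)): A:[] B:[start,pong] C:[req]
After 10 (send(from=C, to=A, msg='tick')): A:[tick] B:[start,pong] C:[req]
After 11 (process(C)): A:[tick] B:[start,pong] C:[]
After 12 (process(C)): A:[tick] B:[start,pong] C:[]
After 13 (process(B)): A:[tick] B:[pong] C:[]
After 14 (send(from=C, to=B, msg='err')): A:[tick] B:[pong,err] C:[]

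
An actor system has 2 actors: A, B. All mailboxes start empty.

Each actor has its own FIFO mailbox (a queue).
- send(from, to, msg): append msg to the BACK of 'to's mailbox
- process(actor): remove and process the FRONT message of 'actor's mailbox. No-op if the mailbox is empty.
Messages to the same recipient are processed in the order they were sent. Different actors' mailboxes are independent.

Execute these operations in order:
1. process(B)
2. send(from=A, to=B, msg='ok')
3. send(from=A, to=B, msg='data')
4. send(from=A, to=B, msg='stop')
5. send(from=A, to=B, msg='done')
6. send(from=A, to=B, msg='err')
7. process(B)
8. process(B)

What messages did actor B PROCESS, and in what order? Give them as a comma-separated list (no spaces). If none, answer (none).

After 1 (process(B)): A:[] B:[]
After 2 (send(from=A, to=B, msg='ok')): A:[] B:[ok]
After 3 (send(from=A, to=B, msg='data')): A:[] B:[ok,data]
After 4 (send(from=A, to=B, msg='stop')): A:[] B:[ok,data,stop]
After 5 (send(from=A, to=B, msg='done')): A:[] B:[ok,data,stop,done]
After 6 (send(from=A, to=B, msg='err')): A:[] B:[ok,data,stop,done,err]
After 7 (process(B)): A:[] B:[data,stop,done,err]
After 8 (process(B)): A:[] B:[stop,done,err]

Answer: ok,data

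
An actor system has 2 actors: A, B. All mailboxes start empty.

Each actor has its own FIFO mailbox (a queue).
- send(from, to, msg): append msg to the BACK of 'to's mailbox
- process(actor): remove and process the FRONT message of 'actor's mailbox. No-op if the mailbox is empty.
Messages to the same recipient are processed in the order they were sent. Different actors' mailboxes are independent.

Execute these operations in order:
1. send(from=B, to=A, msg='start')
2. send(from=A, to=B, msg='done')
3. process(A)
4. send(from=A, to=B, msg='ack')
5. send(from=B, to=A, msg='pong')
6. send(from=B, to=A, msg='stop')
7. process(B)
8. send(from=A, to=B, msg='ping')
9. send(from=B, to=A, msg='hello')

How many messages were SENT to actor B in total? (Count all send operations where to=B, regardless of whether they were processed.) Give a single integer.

After 1 (send(from=B, to=A, msg='start')): A:[start] B:[]
After 2 (send(from=A, to=B, msg='done')): A:[start] B:[done]
After 3 (process(A)): A:[] B:[done]
After 4 (send(from=A, to=B, msg='ack')): A:[] B:[done,ack]
After 5 (send(from=B, to=A, msg='pong')): A:[pong] B:[done,ack]
After 6 (send(from=B, to=A, msg='stop')): A:[pong,stop] B:[done,ack]
After 7 (process(B)): A:[pong,stop] B:[ack]
After 8 (send(from=A, to=B, msg='ping')): A:[pong,stop] B:[ack,ping]
After 9 (send(from=B, to=A, msg='hello')): A:[pong,stop,hello] B:[ack,ping]

Answer: 3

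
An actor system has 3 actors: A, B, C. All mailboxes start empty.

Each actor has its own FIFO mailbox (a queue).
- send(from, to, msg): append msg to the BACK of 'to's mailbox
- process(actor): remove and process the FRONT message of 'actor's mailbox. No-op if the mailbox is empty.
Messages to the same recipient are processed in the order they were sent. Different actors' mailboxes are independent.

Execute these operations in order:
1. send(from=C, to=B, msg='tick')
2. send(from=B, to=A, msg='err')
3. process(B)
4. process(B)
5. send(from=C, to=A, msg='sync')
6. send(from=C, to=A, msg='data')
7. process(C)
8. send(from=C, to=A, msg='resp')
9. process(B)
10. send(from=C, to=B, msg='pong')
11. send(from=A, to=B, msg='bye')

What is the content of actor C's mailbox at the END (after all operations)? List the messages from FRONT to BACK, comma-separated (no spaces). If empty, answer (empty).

After 1 (send(from=C, to=B, msg='tick')): A:[] B:[tick] C:[]
After 2 (send(from=B, to=A, msg='err')): A:[err] B:[tick] C:[]
After 3 (process(B)): A:[err] B:[] C:[]
After 4 (process(B)): A:[err] B:[] C:[]
After 5 (send(from=C, to=A, msg='sync')): A:[err,sync] B:[] C:[]
After 6 (send(from=C, to=A, msg='data')): A:[err,sync,data] B:[] C:[]
After 7 (process(C)): A:[err,sync,data] B:[] C:[]
After 8 (send(from=C, to=A, msg='resp')): A:[err,sync,data,resp] B:[] C:[]
After 9 (process(B)): A:[err,sync,data,resp] B:[] C:[]
After 10 (send(from=C, to=B, msg='pong')): A:[err,sync,data,resp] B:[pong] C:[]
After 11 (send(from=A, to=B, msg='bye')): A:[err,sync,data,resp] B:[pong,bye] C:[]

Answer: (empty)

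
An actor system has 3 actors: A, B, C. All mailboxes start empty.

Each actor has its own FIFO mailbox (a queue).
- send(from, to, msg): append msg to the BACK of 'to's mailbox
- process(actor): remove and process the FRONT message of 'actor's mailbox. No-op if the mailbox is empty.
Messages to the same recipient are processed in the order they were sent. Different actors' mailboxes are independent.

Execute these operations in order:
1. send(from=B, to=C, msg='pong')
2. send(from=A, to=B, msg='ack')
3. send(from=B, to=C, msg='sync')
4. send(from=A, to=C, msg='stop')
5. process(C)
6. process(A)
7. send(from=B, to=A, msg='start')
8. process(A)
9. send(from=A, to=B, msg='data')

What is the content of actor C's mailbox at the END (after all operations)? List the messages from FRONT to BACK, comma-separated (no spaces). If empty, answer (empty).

After 1 (send(from=B, to=C, msg='pong')): A:[] B:[] C:[pong]
After 2 (send(from=A, to=B, msg='ack')): A:[] B:[ack] C:[pong]
After 3 (send(from=B, to=C, msg='sync')): A:[] B:[ack] C:[pong,sync]
After 4 (send(from=A, to=C, msg='stop')): A:[] B:[ack] C:[pong,sync,stop]
After 5 (process(C)): A:[] B:[ack] C:[sync,stop]
After 6 (process(A)): A:[] B:[ack] C:[sync,stop]
After 7 (send(from=B, to=A, msg='start')): A:[start] B:[ack] C:[sync,stop]
After 8 (process(A)): A:[] B:[ack] C:[sync,stop]
After 9 (send(from=A, to=B, msg='data')): A:[] B:[ack,data] C:[sync,stop]

Answer: sync,stop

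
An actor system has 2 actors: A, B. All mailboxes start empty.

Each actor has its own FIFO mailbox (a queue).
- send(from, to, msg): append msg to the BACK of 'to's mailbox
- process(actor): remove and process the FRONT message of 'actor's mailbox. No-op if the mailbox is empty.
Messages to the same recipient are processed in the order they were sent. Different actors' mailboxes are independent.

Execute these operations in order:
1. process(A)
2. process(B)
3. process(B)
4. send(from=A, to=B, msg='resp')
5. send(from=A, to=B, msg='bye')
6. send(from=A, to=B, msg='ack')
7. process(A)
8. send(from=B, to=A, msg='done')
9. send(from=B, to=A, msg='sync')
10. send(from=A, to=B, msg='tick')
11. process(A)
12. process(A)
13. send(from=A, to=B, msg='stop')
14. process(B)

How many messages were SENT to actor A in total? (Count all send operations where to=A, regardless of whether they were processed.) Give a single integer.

Answer: 2

Derivation:
After 1 (process(A)): A:[] B:[]
After 2 (process(B)): A:[] B:[]
After 3 (process(B)): A:[] B:[]
After 4 (send(from=A, to=B, msg='resp')): A:[] B:[resp]
After 5 (send(from=A, to=B, msg='bye')): A:[] B:[resp,bye]
After 6 (send(from=A, to=B, msg='ack')): A:[] B:[resp,bye,ack]
After 7 (process(A)): A:[] B:[resp,bye,ack]
After 8 (send(from=B, to=A, msg='done')): A:[done] B:[resp,bye,ack]
After 9 (send(from=B, to=A, msg='sync')): A:[done,sync] B:[resp,bye,ack]
After 10 (send(from=A, to=B, msg='tick')): A:[done,sync] B:[resp,bye,ack,tick]
After 11 (process(A)): A:[sync] B:[resp,bye,ack,tick]
After 12 (process(A)): A:[] B:[resp,bye,ack,tick]
After 13 (send(from=A, to=B, msg='stop')): A:[] B:[resp,bye,ack,tick,stop]
After 14 (process(B)): A:[] B:[bye,ack,tick,stop]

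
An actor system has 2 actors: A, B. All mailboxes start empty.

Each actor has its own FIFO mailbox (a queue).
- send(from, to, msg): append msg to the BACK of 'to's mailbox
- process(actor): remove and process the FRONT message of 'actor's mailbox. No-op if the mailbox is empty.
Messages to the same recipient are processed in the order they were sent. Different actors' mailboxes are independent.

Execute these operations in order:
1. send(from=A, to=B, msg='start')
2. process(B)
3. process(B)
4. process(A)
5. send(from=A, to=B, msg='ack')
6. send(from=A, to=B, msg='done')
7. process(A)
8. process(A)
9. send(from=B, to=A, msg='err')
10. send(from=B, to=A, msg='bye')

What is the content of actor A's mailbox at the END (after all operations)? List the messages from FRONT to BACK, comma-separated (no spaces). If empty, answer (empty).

After 1 (send(from=A, to=B, msg='start')): A:[] B:[start]
After 2 (process(B)): A:[] B:[]
After 3 (process(B)): A:[] B:[]
After 4 (process(A)): A:[] B:[]
After 5 (send(from=A, to=B, msg='ack')): A:[] B:[ack]
After 6 (send(from=A, to=B, msg='done')): A:[] B:[ack,done]
After 7 (process(A)): A:[] B:[ack,done]
After 8 (process(A)): A:[] B:[ack,done]
After 9 (send(from=B, to=A, msg='err')): A:[err] B:[ack,done]
After 10 (send(from=B, to=A, msg='bye')): A:[err,bye] B:[ack,done]

Answer: err,bye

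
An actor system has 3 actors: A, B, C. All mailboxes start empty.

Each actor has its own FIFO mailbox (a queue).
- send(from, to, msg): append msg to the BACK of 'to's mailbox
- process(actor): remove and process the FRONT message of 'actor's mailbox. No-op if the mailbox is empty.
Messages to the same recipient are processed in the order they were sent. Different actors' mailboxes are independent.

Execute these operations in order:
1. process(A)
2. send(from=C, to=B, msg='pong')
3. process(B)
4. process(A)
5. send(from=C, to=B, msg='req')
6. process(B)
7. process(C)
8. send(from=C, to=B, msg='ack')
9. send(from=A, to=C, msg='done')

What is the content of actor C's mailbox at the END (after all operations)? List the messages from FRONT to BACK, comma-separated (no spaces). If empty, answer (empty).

After 1 (process(A)): A:[] B:[] C:[]
After 2 (send(from=C, to=B, msg='pong')): A:[] B:[pong] C:[]
After 3 (process(B)): A:[] B:[] C:[]
After 4 (process(A)): A:[] B:[] C:[]
After 5 (send(from=C, to=B, msg='req')): A:[] B:[req] C:[]
After 6 (process(B)): A:[] B:[] C:[]
After 7 (process(C)): A:[] B:[] C:[]
After 8 (send(from=C, to=B, msg='ack')): A:[] B:[ack] C:[]
After 9 (send(from=A, to=C, msg='done')): A:[] B:[ack] C:[done]

Answer: done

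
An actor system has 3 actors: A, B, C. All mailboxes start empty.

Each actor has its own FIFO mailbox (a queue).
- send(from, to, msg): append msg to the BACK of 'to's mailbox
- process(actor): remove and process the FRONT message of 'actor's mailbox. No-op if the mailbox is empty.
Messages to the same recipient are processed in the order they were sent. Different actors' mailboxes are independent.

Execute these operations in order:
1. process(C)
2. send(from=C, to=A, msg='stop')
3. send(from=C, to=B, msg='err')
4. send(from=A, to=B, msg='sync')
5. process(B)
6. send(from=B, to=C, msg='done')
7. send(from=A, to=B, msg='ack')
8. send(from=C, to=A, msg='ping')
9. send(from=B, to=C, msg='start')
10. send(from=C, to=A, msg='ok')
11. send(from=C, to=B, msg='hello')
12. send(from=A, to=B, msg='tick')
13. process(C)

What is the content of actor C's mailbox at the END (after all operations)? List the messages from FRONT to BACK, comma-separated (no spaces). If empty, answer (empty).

After 1 (process(C)): A:[] B:[] C:[]
After 2 (send(from=C, to=A, msg='stop')): A:[stop] B:[] C:[]
After 3 (send(from=C, to=B, msg='err')): A:[stop] B:[err] C:[]
After 4 (send(from=A, to=B, msg='sync')): A:[stop] B:[err,sync] C:[]
After 5 (process(B)): A:[stop] B:[sync] C:[]
After 6 (send(from=B, to=C, msg='done')): A:[stop] B:[sync] C:[done]
After 7 (send(from=A, to=B, msg='ack')): A:[stop] B:[sync,ack] C:[done]
After 8 (send(from=C, to=A, msg='ping')): A:[stop,ping] B:[sync,ack] C:[done]
After 9 (send(from=B, to=C, msg='start')): A:[stop,ping] B:[sync,ack] C:[done,start]
After 10 (send(from=C, to=A, msg='ok')): A:[stop,ping,ok] B:[sync,ack] C:[done,start]
After 11 (send(from=C, to=B, msg='hello')): A:[stop,ping,ok] B:[sync,ack,hello] C:[done,start]
After 12 (send(from=A, to=B, msg='tick')): A:[stop,ping,ok] B:[sync,ack,hello,tick] C:[done,start]
After 13 (process(C)): A:[stop,ping,ok] B:[sync,ack,hello,tick] C:[start]

Answer: start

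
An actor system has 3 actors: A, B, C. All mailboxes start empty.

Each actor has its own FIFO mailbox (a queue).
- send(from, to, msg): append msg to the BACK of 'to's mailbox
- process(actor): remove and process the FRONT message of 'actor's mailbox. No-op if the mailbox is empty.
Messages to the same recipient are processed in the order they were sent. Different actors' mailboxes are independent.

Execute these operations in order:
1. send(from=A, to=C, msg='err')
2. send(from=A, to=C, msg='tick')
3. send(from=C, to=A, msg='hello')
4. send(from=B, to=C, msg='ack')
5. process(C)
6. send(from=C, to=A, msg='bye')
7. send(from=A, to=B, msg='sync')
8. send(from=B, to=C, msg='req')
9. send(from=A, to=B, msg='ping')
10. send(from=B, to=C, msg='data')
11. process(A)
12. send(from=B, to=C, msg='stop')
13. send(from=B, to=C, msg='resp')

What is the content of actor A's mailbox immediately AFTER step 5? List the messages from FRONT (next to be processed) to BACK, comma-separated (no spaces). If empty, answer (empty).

After 1 (send(from=A, to=C, msg='err')): A:[] B:[] C:[err]
After 2 (send(from=A, to=C, msg='tick')): A:[] B:[] C:[err,tick]
After 3 (send(from=C, to=A, msg='hello')): A:[hello] B:[] C:[err,tick]
After 4 (send(from=B, to=C, msg='ack')): A:[hello] B:[] C:[err,tick,ack]
After 5 (process(C)): A:[hello] B:[] C:[tick,ack]

hello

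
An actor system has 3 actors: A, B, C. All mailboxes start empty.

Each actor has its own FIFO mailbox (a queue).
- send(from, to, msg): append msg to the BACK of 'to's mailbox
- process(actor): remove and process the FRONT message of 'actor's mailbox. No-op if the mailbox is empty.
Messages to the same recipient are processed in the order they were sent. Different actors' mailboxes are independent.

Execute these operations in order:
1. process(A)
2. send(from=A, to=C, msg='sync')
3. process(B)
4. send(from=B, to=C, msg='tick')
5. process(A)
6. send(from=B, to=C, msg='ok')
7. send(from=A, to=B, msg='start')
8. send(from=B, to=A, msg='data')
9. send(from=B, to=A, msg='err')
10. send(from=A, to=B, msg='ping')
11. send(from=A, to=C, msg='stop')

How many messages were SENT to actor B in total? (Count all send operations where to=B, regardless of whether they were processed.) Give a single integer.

Answer: 2

Derivation:
After 1 (process(A)): A:[] B:[] C:[]
After 2 (send(from=A, to=C, msg='sync')): A:[] B:[] C:[sync]
After 3 (process(B)): A:[] B:[] C:[sync]
After 4 (send(from=B, to=C, msg='tick')): A:[] B:[] C:[sync,tick]
After 5 (process(A)): A:[] B:[] C:[sync,tick]
After 6 (send(from=B, to=C, msg='ok')): A:[] B:[] C:[sync,tick,ok]
After 7 (send(from=A, to=B, msg='start')): A:[] B:[start] C:[sync,tick,ok]
After 8 (send(from=B, to=A, msg='data')): A:[data] B:[start] C:[sync,tick,ok]
After 9 (send(from=B, to=A, msg='err')): A:[data,err] B:[start] C:[sync,tick,ok]
After 10 (send(from=A, to=B, msg='ping')): A:[data,err] B:[start,ping] C:[sync,tick,ok]
After 11 (send(from=A, to=C, msg='stop')): A:[data,err] B:[start,ping] C:[sync,tick,ok,stop]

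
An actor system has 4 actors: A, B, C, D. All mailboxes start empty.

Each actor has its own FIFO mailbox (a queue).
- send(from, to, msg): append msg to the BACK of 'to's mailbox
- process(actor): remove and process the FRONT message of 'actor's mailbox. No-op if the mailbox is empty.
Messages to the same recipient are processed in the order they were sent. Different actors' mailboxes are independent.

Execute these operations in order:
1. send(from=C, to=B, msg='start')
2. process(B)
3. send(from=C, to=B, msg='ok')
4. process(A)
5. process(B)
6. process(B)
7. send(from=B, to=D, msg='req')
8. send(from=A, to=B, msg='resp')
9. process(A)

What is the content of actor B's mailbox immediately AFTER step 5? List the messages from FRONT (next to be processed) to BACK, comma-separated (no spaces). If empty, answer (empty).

After 1 (send(from=C, to=B, msg='start')): A:[] B:[start] C:[] D:[]
After 2 (process(B)): A:[] B:[] C:[] D:[]
After 3 (send(from=C, to=B, msg='ok')): A:[] B:[ok] C:[] D:[]
After 4 (process(A)): A:[] B:[ok] C:[] D:[]
After 5 (process(B)): A:[] B:[] C:[] D:[]

(empty)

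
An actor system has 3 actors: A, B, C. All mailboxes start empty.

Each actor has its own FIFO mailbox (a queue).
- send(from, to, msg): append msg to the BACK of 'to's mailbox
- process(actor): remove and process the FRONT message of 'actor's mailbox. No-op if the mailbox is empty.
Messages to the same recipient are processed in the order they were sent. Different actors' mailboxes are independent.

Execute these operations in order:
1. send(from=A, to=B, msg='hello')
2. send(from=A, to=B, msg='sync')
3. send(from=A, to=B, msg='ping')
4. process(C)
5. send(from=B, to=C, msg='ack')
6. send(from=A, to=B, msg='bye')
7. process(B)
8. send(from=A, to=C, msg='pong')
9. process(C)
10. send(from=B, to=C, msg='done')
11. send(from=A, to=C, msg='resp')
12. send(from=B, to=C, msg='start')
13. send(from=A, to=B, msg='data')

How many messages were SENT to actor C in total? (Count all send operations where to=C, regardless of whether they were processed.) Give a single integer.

Answer: 5

Derivation:
After 1 (send(from=A, to=B, msg='hello')): A:[] B:[hello] C:[]
After 2 (send(from=A, to=B, msg='sync')): A:[] B:[hello,sync] C:[]
After 3 (send(from=A, to=B, msg='ping')): A:[] B:[hello,sync,ping] C:[]
After 4 (process(C)): A:[] B:[hello,sync,ping] C:[]
After 5 (send(from=B, to=C, msg='ack')): A:[] B:[hello,sync,ping] C:[ack]
After 6 (send(from=A, to=B, msg='bye')): A:[] B:[hello,sync,ping,bye] C:[ack]
After 7 (process(B)): A:[] B:[sync,ping,bye] C:[ack]
After 8 (send(from=A, to=C, msg='pong')): A:[] B:[sync,ping,bye] C:[ack,pong]
After 9 (process(C)): A:[] B:[sync,ping,bye] C:[pong]
After 10 (send(from=B, to=C, msg='done')): A:[] B:[sync,ping,bye] C:[pong,done]
After 11 (send(from=A, to=C, msg='resp')): A:[] B:[sync,ping,bye] C:[pong,done,resp]
After 12 (send(from=B, to=C, msg='start')): A:[] B:[sync,ping,bye] C:[pong,done,resp,start]
After 13 (send(from=A, to=B, msg='data')): A:[] B:[sync,ping,bye,data] C:[pong,done,resp,start]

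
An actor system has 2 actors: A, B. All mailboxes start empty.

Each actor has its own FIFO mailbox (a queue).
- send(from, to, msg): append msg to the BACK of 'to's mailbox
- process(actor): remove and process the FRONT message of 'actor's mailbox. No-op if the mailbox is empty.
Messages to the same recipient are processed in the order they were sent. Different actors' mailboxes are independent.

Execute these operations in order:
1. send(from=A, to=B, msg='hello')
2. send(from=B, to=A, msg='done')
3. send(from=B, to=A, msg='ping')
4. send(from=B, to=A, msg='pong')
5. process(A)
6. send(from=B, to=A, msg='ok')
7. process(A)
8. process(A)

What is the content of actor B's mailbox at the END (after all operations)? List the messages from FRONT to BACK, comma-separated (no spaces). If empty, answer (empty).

After 1 (send(from=A, to=B, msg='hello')): A:[] B:[hello]
After 2 (send(from=B, to=A, msg='done')): A:[done] B:[hello]
After 3 (send(from=B, to=A, msg='ping')): A:[done,ping] B:[hello]
After 4 (send(from=B, to=A, msg='pong')): A:[done,ping,pong] B:[hello]
After 5 (process(A)): A:[ping,pong] B:[hello]
After 6 (send(from=B, to=A, msg='ok')): A:[ping,pong,ok] B:[hello]
After 7 (process(A)): A:[pong,ok] B:[hello]
After 8 (process(A)): A:[ok] B:[hello]

Answer: hello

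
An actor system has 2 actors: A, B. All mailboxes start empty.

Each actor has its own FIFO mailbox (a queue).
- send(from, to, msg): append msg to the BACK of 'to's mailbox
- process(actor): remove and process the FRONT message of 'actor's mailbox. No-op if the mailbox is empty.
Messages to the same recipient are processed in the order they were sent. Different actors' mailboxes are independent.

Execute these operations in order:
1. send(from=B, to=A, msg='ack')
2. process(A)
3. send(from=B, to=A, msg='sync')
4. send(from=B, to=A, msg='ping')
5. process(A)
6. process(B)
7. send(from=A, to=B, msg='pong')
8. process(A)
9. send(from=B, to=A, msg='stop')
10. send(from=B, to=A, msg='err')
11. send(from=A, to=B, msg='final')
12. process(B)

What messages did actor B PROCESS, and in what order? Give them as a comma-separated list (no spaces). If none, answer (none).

Answer: pong

Derivation:
After 1 (send(from=B, to=A, msg='ack')): A:[ack] B:[]
After 2 (process(A)): A:[] B:[]
After 3 (send(from=B, to=A, msg='sync')): A:[sync] B:[]
After 4 (send(from=B, to=A, msg='ping')): A:[sync,ping] B:[]
After 5 (process(A)): A:[ping] B:[]
After 6 (process(B)): A:[ping] B:[]
After 7 (send(from=A, to=B, msg='pong')): A:[ping] B:[pong]
After 8 (process(A)): A:[] B:[pong]
After 9 (send(from=B, to=A, msg='stop')): A:[stop] B:[pong]
After 10 (send(from=B, to=A, msg='err')): A:[stop,err] B:[pong]
After 11 (send(from=A, to=B, msg='final')): A:[stop,err] B:[pong,final]
After 12 (process(B)): A:[stop,err] B:[final]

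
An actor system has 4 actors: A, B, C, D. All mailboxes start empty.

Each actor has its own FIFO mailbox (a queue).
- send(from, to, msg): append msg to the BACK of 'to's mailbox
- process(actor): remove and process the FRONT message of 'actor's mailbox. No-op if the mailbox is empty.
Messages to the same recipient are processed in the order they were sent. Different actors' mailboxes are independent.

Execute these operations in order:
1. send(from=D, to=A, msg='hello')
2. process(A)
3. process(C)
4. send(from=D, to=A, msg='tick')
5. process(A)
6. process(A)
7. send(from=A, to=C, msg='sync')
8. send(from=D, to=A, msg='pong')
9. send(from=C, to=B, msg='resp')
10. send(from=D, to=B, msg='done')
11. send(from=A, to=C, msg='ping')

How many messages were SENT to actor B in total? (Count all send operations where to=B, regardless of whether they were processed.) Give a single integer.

After 1 (send(from=D, to=A, msg='hello')): A:[hello] B:[] C:[] D:[]
After 2 (process(A)): A:[] B:[] C:[] D:[]
After 3 (process(C)): A:[] B:[] C:[] D:[]
After 4 (send(from=D, to=A, msg='tick')): A:[tick] B:[] C:[] D:[]
After 5 (process(A)): A:[] B:[] C:[] D:[]
After 6 (process(A)): A:[] B:[] C:[] D:[]
After 7 (send(from=A, to=C, msg='sync')): A:[] B:[] C:[sync] D:[]
After 8 (send(from=D, to=A, msg='pong')): A:[pong] B:[] C:[sync] D:[]
After 9 (send(from=C, to=B, msg='resp')): A:[pong] B:[resp] C:[sync] D:[]
After 10 (send(from=D, to=B, msg='done')): A:[pong] B:[resp,done] C:[sync] D:[]
After 11 (send(from=A, to=C, msg='ping')): A:[pong] B:[resp,done] C:[sync,ping] D:[]

Answer: 2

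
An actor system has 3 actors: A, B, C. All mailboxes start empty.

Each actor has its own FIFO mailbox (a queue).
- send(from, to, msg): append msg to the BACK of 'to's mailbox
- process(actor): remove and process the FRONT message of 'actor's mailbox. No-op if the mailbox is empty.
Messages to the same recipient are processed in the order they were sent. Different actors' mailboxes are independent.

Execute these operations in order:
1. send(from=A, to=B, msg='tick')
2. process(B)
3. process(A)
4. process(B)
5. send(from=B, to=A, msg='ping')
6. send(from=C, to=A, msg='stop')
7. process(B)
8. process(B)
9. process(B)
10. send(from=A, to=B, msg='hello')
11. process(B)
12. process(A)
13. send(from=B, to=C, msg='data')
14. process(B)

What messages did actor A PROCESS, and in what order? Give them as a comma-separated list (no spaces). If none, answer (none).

After 1 (send(from=A, to=B, msg='tick')): A:[] B:[tick] C:[]
After 2 (process(B)): A:[] B:[] C:[]
After 3 (process(A)): A:[] B:[] C:[]
After 4 (process(B)): A:[] B:[] C:[]
After 5 (send(from=B, to=A, msg='ping')): A:[ping] B:[] C:[]
After 6 (send(from=C, to=A, msg='stop')): A:[ping,stop] B:[] C:[]
After 7 (process(B)): A:[ping,stop] B:[] C:[]
After 8 (process(B)): A:[ping,stop] B:[] C:[]
After 9 (process(B)): A:[ping,stop] B:[] C:[]
After 10 (send(from=A, to=B, msg='hello')): A:[ping,stop] B:[hello] C:[]
After 11 (process(B)): A:[ping,stop] B:[] C:[]
After 12 (process(A)): A:[stop] B:[] C:[]
After 13 (send(from=B, to=C, msg='data')): A:[stop] B:[] C:[data]
After 14 (process(B)): A:[stop] B:[] C:[data]

Answer: ping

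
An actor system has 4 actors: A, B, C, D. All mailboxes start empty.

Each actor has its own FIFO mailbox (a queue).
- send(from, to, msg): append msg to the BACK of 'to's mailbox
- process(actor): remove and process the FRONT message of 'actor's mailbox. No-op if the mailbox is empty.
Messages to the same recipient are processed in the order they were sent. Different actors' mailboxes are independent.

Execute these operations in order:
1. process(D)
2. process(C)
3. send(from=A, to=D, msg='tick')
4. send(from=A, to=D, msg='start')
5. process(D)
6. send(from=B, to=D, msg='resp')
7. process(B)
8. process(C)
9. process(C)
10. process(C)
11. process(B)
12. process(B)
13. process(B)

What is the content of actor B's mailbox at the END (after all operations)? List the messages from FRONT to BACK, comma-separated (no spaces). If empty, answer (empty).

After 1 (process(D)): A:[] B:[] C:[] D:[]
After 2 (process(C)): A:[] B:[] C:[] D:[]
After 3 (send(from=A, to=D, msg='tick')): A:[] B:[] C:[] D:[tick]
After 4 (send(from=A, to=D, msg='start')): A:[] B:[] C:[] D:[tick,start]
After 5 (process(D)): A:[] B:[] C:[] D:[start]
After 6 (send(from=B, to=D, msg='resp')): A:[] B:[] C:[] D:[start,resp]
After 7 (process(B)): A:[] B:[] C:[] D:[start,resp]
After 8 (process(C)): A:[] B:[] C:[] D:[start,resp]
After 9 (process(C)): A:[] B:[] C:[] D:[start,resp]
After 10 (process(C)): A:[] B:[] C:[] D:[start,resp]
After 11 (process(B)): A:[] B:[] C:[] D:[start,resp]
After 12 (process(B)): A:[] B:[] C:[] D:[start,resp]
After 13 (process(B)): A:[] B:[] C:[] D:[start,resp]

Answer: (empty)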